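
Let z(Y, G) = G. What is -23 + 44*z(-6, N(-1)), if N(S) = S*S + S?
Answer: -23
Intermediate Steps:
N(S) = S + S² (N(S) = S² + S = S + S²)
-23 + 44*z(-6, N(-1)) = -23 + 44*(-(1 - 1)) = -23 + 44*(-1*0) = -23 + 44*0 = -23 + 0 = -23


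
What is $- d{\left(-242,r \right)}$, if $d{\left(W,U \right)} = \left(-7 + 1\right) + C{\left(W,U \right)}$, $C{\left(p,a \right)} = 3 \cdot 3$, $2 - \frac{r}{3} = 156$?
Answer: $-3$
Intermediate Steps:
$r = -462$ ($r = 6 - 468 = -462$)
$C{\left(p,a \right)} = 9$
$d{\left(W,U \right)} = 3$ ($d{\left(W,U \right)} = \left(-7 + 1\right) + 9 = -6 + 9 = 3$)
$- d{\left(-242,r \right)} = \left(-1\right) 3 = -3$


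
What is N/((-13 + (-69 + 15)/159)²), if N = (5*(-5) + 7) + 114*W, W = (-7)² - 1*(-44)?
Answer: 606744/10201 ≈ 59.479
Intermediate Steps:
W = 93 (W = 49 + 44 = 93)
N = 10584 (N = (5*(-5) + 7) + 114*93 = (-25 + 7) + 10602 = -18 + 10602 = 10584)
N/((-13 + (-69 + 15)/159)²) = 10584/((-13 + (-69 + 15)/159)²) = 10584/((-13 - 54*1/159)²) = 10584/((-13 - 18/53)²) = 10584/((-707/53)²) = 10584/(499849/2809) = 10584*(2809/499849) = 606744/10201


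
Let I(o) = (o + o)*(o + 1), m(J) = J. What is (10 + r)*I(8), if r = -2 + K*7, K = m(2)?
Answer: 3168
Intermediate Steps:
K = 2
I(o) = 2*o*(1 + o) (I(o) = (2*o)*(1 + o) = 2*o*(1 + o))
r = 12 (r = -2 + 2*7 = -2 + 14 = 12)
(10 + r)*I(8) = (10 + 12)*(2*8*(1 + 8)) = 22*(2*8*9) = 22*144 = 3168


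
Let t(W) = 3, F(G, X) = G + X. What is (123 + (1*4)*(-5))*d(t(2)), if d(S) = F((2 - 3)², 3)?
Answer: 412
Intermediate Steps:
d(S) = 4 (d(S) = (2 - 3)² + 3 = (-1)² + 3 = 1 + 3 = 4)
(123 + (1*4)*(-5))*d(t(2)) = (123 + (1*4)*(-5))*4 = (123 + 4*(-5))*4 = (123 - 20)*4 = 103*4 = 412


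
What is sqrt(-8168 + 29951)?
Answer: sqrt(21783) ≈ 147.59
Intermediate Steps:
sqrt(-8168 + 29951) = sqrt(21783)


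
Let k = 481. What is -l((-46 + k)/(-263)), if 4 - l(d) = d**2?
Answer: -87451/69169 ≈ -1.2643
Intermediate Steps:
l(d) = 4 - d**2
-l((-46 + k)/(-263)) = -(4 - ((-46 + 481)/(-263))**2) = -(4 - (435*(-1/263))**2) = -(4 - (-435/263)**2) = -(4 - 1*189225/69169) = -(4 - 189225/69169) = -1*87451/69169 = -87451/69169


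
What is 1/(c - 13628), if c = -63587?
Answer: -1/77215 ≈ -1.2951e-5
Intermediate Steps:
1/(c - 13628) = 1/(-63587 - 13628) = 1/(-77215) = -1/77215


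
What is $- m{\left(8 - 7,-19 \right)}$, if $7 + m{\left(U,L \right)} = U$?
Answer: $6$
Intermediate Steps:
$m{\left(U,L \right)} = -7 + U$
$- m{\left(8 - 7,-19 \right)} = - (-7 + \left(8 - 7\right)) = - (-7 + 1) = \left(-1\right) \left(-6\right) = 6$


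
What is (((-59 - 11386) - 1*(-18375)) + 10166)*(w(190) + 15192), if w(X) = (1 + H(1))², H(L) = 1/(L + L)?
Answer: 259760898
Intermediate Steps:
H(L) = 1/(2*L)
w(X) = 9/4 (w(X) = (1 + (½)/1)² = (1 + (½)*1)² = (1 + ½)² = (3/2)² = 9/4)
(((-59 - 11386) - 1*(-18375)) + 10166)*(w(190) + 15192) = (((-59 - 11386) - 1*(-18375)) + 10166)*(9/4 + 15192) = ((-11445 + 18375) + 10166)*(60777/4) = (6930 + 10166)*(60777/4) = 17096*(60777/4) = 259760898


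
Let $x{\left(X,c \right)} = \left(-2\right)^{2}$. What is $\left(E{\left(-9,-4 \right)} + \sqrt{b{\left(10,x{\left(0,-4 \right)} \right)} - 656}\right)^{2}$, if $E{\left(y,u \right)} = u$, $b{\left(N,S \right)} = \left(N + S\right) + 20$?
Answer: $\left(4 - i \sqrt{622}\right)^{2} \approx -606.0 - 199.52 i$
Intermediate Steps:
$x{\left(X,c \right)} = 4$
$b{\left(N,S \right)} = 20 + N + S$
$\left(E{\left(-9,-4 \right)} + \sqrt{b{\left(10,x{\left(0,-4 \right)} \right)} - 656}\right)^{2} = \left(-4 + \sqrt{\left(20 + 10 + 4\right) - 656}\right)^{2} = \left(-4 + \sqrt{34 - 656}\right)^{2} = \left(-4 + \sqrt{-622}\right)^{2} = \left(-4 + i \sqrt{622}\right)^{2}$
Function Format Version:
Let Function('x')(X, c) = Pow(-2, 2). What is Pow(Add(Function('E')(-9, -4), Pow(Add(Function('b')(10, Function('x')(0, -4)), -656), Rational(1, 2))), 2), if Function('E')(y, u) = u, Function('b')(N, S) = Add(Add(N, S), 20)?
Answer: Pow(Add(4, Mul(-1, I, Pow(622, Rational(1, 2)))), 2) ≈ Add(-606.00, Mul(-199.52, I))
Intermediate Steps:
Function('x')(X, c) = 4
Function('b')(N, S) = Add(20, N, S)
Pow(Add(Function('E')(-9, -4), Pow(Add(Function('b')(10, Function('x')(0, -4)), -656), Rational(1, 2))), 2) = Pow(Add(-4, Pow(Add(Add(20, 10, 4), -656), Rational(1, 2))), 2) = Pow(Add(-4, Pow(Add(34, -656), Rational(1, 2))), 2) = Pow(Add(-4, Pow(-622, Rational(1, 2))), 2) = Pow(Add(-4, Mul(I, Pow(622, Rational(1, 2)))), 2)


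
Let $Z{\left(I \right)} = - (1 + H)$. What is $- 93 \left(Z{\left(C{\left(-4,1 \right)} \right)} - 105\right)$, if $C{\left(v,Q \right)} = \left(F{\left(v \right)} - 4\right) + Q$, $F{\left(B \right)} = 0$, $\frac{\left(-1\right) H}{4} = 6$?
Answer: $7626$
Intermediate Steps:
$H = -24$ ($H = \left(-4\right) 6 = -24$)
$C{\left(v,Q \right)} = -4 + Q$ ($C{\left(v,Q \right)} = \left(0 - 4\right) + Q = -4 + Q$)
$Z{\left(I \right)} = 23$ ($Z{\left(I \right)} = - (1 - 24) = \left(-1\right) \left(-23\right) = 23$)
$- 93 \left(Z{\left(C{\left(-4,1 \right)} \right)} - 105\right) = - 93 \left(23 - 105\right) = \left(-93\right) \left(-82\right) = 7626$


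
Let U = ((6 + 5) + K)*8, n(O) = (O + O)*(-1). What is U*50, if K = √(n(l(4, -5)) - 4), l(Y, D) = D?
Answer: 4400 + 400*√6 ≈ 5379.8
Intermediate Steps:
n(O) = -2*O (n(O) = (2*O)*(-1) = -2*O)
K = √6 (K = √(-2*(-5) - 4) = √(10 - 4) = √6 ≈ 2.4495)
U = 88 + 8*√6 (U = ((6 + 5) + √6)*8 = (11 + √6)*8 = 88 + 8*√6 ≈ 107.60)
U*50 = (88 + 8*√6)*50 = 4400 + 400*√6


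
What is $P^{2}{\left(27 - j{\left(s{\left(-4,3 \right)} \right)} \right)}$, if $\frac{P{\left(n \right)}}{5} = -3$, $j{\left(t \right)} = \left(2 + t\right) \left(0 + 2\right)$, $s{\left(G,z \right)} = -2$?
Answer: $225$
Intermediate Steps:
$j{\left(t \right)} = 4 + 2 t$ ($j{\left(t \right)} = \left(2 + t\right) 2 = 4 + 2 t$)
$P{\left(n \right)} = -15$ ($P{\left(n \right)} = 5 \left(-3\right) = -15$)
$P^{2}{\left(27 - j{\left(s{\left(-4,3 \right)} \right)} \right)} = \left(-15\right)^{2} = 225$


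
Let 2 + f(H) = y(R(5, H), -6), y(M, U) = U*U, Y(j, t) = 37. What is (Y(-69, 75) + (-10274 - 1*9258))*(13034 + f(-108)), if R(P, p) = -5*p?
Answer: -254760660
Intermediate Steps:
y(M, U) = U**2
f(H) = 34 (f(H) = -2 + (-6)**2 = -2 + 36 = 34)
(Y(-69, 75) + (-10274 - 1*9258))*(13034 + f(-108)) = (37 + (-10274 - 1*9258))*(13034 + 34) = (37 + (-10274 - 9258))*13068 = (37 - 19532)*13068 = -19495*13068 = -254760660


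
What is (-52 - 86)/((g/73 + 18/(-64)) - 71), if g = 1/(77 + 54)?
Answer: 14076736/7271057 ≈ 1.9360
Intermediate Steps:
g = 1/131 ≈ 0.0076336
(-52 - 86)/((g/73 + 18/(-64)) - 71) = (-52 - 86)/(((1/131)/73 + 18/(-64)) - 71) = -138/(((1/131)*(1/73) + 18*(-1/64)) - 71) = -138/((1/9563 - 9/32) - 71) = -138/(-86035/306016 - 71) = -138/(-21813171/306016) = -306016/21813171*(-138) = 14076736/7271057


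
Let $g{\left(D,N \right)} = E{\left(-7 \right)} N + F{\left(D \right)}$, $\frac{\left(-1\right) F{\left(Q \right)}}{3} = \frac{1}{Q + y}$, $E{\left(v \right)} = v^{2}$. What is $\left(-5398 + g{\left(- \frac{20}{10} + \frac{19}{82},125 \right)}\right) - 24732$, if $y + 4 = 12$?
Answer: $- \frac{12266801}{511} \approx -24005.0$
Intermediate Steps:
$y = 8$ ($y = -4 + 12 = 8$)
$F{\left(Q \right)} = - \frac{3}{8 + Q}$ ($F{\left(Q \right)} = - \frac{3}{Q + 8} = - \frac{3}{8 + Q}$)
$g{\left(D,N \right)} = - \frac{3}{8 + D} + 49 N$ ($g{\left(D,N \right)} = \left(-7\right)^{2} N - \frac{3}{8 + D} = 49 N - \frac{3}{8 + D} = - \frac{3}{8 + D} + 49 N$)
$\left(-5398 + g{\left(- \frac{20}{10} + \frac{19}{82},125 \right)}\right) - 24732 = \left(-5398 + \frac{-3 + 49 \cdot 125 \left(8 + \left(- \frac{20}{10} + \frac{19}{82}\right)\right)}{8 + \left(- \frac{20}{10} + \frac{19}{82}\right)}\right) - 24732 = \left(-5398 + \frac{-3 + 49 \cdot 125 \left(8 + \left(\left(-20\right) \frac{1}{10} + 19 \cdot \frac{1}{82}\right)\right)}{8 + \left(\left(-20\right) \frac{1}{10} + 19 \cdot \frac{1}{82}\right)}\right) - 24732 = \left(-5398 + \frac{-3 + 49 \cdot 125 \left(8 + \left(-2 + \frac{19}{82}\right)\right)}{8 + \left(-2 + \frac{19}{82}\right)}\right) - 24732 = \left(-5398 + \frac{-3 + 49 \cdot 125 \left(8 - \frac{145}{82}\right)}{8 - \frac{145}{82}}\right) - 24732 = \left(-5398 + \frac{-3 + 49 \cdot 125 \cdot \frac{511}{82}}{\frac{511}{82}}\right) - 24732 = \left(-5398 + \frac{82 \left(-3 + \frac{3129875}{82}\right)}{511}\right) - 24732 = \left(-5398 + \frac{82}{511} \cdot \frac{3129629}{82}\right) - 24732 = \left(-5398 + \frac{3129629}{511}\right) - 24732 = \frac{371251}{511} - 24732 = - \frac{12266801}{511}$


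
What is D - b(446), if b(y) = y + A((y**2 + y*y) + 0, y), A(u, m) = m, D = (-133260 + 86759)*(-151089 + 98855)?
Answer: 2428932342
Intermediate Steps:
D = 2428933234 (D = -46501*(-52234) = 2428933234)
b(y) = 2*y (b(y) = y + y = 2*y)
D - b(446) = 2428933234 - 2*446 = 2428933234 - 1*892 = 2428933234 - 892 = 2428932342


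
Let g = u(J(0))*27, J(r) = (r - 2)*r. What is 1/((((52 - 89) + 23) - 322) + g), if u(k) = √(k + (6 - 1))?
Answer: -112/36417 - 3*√5/12139 ≈ -0.0036281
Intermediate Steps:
J(r) = r*(-2 + r) (J(r) = (-2 + r)*r = r*(-2 + r))
u(k) = √(5 + k) (u(k) = √(k + 5) = √(5 + k))
g = 27*√5 (g = √(5 + 0*(-2 + 0))*27 = √(5 + 0*(-2))*27 = √(5 + 0)*27 = √5*27 = 27*√5 ≈ 60.374)
1/((((52 - 89) + 23) - 322) + g) = 1/((((52 - 89) + 23) - 322) + 27*√5) = 1/(((-37 + 23) - 322) + 27*√5) = 1/((-14 - 322) + 27*√5) = 1/(-336 + 27*√5)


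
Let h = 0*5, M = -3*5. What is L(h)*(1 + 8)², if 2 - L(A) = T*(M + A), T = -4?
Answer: -4698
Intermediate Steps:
M = -15
h = 0
L(A) = -58 + 4*A (L(A) = 2 - (-4)*(-15 + A) = 2 - (60 - 4*A) = 2 + (-60 + 4*A) = -58 + 4*A)
L(h)*(1 + 8)² = (-58 + 4*0)*(1 + 8)² = (-58 + 0)*9² = -58*81 = -4698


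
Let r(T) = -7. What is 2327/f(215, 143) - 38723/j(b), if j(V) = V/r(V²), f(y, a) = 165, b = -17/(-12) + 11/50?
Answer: 13418662057/81015 ≈ 1.6563e+5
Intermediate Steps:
b = 491/300 (b = -17*(-1/12) + 11*(1/50) = 17/12 + 11/50 = 491/300 ≈ 1.6367)
j(V) = -V/7 (j(V) = V/(-7) = V*(-⅐) = -V/7)
2327/f(215, 143) - 38723/j(b) = 2327/165 - 38723/((-⅐*491/300)) = 2327*(1/165) - 38723/(-491/2100) = 2327/165 - 38723*(-2100/491) = 2327/165 + 81318300/491 = 13418662057/81015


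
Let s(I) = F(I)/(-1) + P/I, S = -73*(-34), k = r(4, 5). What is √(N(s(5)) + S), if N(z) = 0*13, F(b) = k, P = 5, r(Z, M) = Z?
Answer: √2482 ≈ 49.820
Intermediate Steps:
k = 4
F(b) = 4
S = 2482
s(I) = -4 + 5/I (s(I) = 4/(-1) + 5/I = 4*(-1) + 5/I = -4 + 5/I)
N(z) = 0
√(N(s(5)) + S) = √(0 + 2482) = √2482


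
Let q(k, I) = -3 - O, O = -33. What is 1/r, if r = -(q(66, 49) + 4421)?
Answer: -1/4451 ≈ -0.00022467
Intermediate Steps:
q(k, I) = 30 (q(k, I) = -3 - 1*(-33) = -3 + 33 = 30)
r = -4451 (r = -(30 + 4421) = -1*4451 = -4451)
1/r = 1/(-4451) = -1/4451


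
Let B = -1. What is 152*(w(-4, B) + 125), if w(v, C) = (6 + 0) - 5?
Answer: 19152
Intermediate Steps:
w(v, C) = 1 (w(v, C) = 6 - 5 = 1)
152*(w(-4, B) + 125) = 152*(1 + 125) = 152*126 = 19152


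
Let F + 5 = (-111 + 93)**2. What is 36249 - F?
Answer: 35930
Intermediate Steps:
F = 319 (F = -5 + (-111 + 93)**2 = -5 + (-18)**2 = -5 + 324 = 319)
36249 - F = 36249 - 1*319 = 36249 - 319 = 35930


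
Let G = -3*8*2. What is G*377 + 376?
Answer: -17720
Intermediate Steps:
G = -48 (G = -24*2 = -48)
G*377 + 376 = -48*377 + 376 = -18096 + 376 = -17720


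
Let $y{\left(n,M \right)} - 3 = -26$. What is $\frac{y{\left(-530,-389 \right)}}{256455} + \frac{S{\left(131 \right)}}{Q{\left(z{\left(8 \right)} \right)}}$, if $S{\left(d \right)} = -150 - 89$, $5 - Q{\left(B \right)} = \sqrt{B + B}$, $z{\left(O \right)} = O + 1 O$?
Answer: $\frac{306463564}{1795185} + \frac{956 \sqrt{2}}{7} \approx 363.86$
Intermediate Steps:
$y{\left(n,M \right)} = -23$ ($y{\left(n,M \right)} = 3 - 26 = -23$)
$z{\left(O \right)} = 2 O$ ($z{\left(O \right)} = O + O = 2 O$)
$Q{\left(B \right)} = 5 - \sqrt{2} \sqrt{B}$ ($Q{\left(B \right)} = 5 - \sqrt{B + B} = 5 - \sqrt{2 B} = 5 - \sqrt{2} \sqrt{B}$)
$S{\left(d \right)} = -239$ ($S{\left(d \right)} = -150 - 89 = -239$)
$\frac{y{\left(-530,-389 \right)}}{256455} + \frac{S{\left(131 \right)}}{Q{\left(z{\left(8 \right)} \right)}} = - \frac{23}{256455} - \frac{239}{5 - \sqrt{2} \sqrt{2 \cdot 8}} = \left(-23\right) \frac{1}{256455} - \frac{239}{5 - \sqrt{2} \sqrt{16}} = - \frac{23}{256455} - \frac{239}{5 - \sqrt{2} \cdot 4} = - \frac{23}{256455} - \frac{239}{5 - 4 \sqrt{2}}$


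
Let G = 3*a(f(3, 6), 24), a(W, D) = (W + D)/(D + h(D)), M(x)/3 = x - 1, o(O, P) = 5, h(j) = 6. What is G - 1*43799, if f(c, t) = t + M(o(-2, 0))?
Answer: -218974/5 ≈ -43795.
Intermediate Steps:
M(x) = -3 + 3*x (M(x) = 3*(x - 1) = 3*(-1 + x) = -3 + 3*x)
f(c, t) = 12 + t (f(c, t) = t + (-3 + 3*5) = t + (-3 + 15) = t + 12 = 12 + t)
a(W, D) = (D + W)/(6 + D) (a(W, D) = (W + D)/(D + 6) = (D + W)/(6 + D))
G = 21/5 (G = 3*((24 + (12 + 6))/(6 + 24)) = 3*((24 + 18)/30) = 3*((1/30)*42) = 3*(7/5) = 21/5 ≈ 4.2000)
G - 1*43799 = 21/5 - 1*43799 = 21/5 - 43799 = -218974/5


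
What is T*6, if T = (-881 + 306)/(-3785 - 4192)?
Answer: 1150/2659 ≈ 0.43249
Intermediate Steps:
T = 575/7977 (T = -575/(-7977) = -575*(-1/7977) = 575/7977 ≈ 0.072082)
T*6 = (575/7977)*6 = 1150/2659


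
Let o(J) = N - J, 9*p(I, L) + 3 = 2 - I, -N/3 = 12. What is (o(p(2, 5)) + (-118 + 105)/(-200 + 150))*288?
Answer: -254928/25 ≈ -10197.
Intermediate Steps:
N = -36 (N = -3*12 = -36)
p(I, L) = -⅑ - I/9 (p(I, L) = -⅓ + (2 - I)/9 = -⅓ + (2/9 - I/9) = -⅑ - I/9)
o(J) = -36 - J
(o(p(2, 5)) + (-118 + 105)/(-200 + 150))*288 = ((-36 - (-⅑ - ⅑*2)) + (-118 + 105)/(-200 + 150))*288 = ((-36 - (-⅑ - 2/9)) - 13/(-50))*288 = ((-36 - 1*(-⅓)) - 13*(-1/50))*288 = ((-36 + ⅓) + 13/50)*288 = (-107/3 + 13/50)*288 = -5311/150*288 = -254928/25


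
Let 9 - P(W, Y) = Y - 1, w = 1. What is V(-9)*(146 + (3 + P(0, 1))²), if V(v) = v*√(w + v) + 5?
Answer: 1450 - 5220*I*√2 ≈ 1450.0 - 7382.2*I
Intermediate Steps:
P(W, Y) = 10 - Y (P(W, Y) = 9 - (Y - 1) = 9 - (-1 + Y) = 9 + (1 - Y) = 10 - Y)
V(v) = 5 + v*√(1 + v) (V(v) = v*√(1 + v) + 5 = 5 + v*√(1 + v))
V(-9)*(146 + (3 + P(0, 1))²) = (5 - 9*√(1 - 9))*(146 + (3 + (10 - 1*1))²) = (5 - 18*I*√2)*(146 + (3 + (10 - 1))²) = (5 - 18*I*√2)*(146 + (3 + 9)²) = (5 - 18*I*√2)*(146 + 12²) = (5 - 18*I*√2)*(146 + 144) = (5 - 18*I*√2)*290 = 1450 - 5220*I*√2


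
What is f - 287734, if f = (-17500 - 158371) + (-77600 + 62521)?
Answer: -478684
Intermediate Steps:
f = -190950 (f = -175871 - 15079 = -190950)
f - 287734 = -190950 - 287734 = -478684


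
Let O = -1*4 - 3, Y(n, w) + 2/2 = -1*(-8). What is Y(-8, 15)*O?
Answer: -49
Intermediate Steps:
Y(n, w) = 7 (Y(n, w) = -1 - 1*(-8) = -1 + 8 = 7)
O = -7 (O = -4 - 3 = -7)
Y(-8, 15)*O = 7*(-7) = -49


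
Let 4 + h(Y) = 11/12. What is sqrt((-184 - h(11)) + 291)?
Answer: sqrt(3963)/6 ≈ 10.492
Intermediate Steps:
h(Y) = -37/12 (h(Y) = -4 + 11/12 = -37/12)
sqrt((-184 - h(11)) + 291) = sqrt((-184 - 1*(-37/12)) + 291) = sqrt((-184 + 37/12) + 291) = sqrt(-2171/12 + 291) = sqrt(1321/12) = sqrt(3963)/6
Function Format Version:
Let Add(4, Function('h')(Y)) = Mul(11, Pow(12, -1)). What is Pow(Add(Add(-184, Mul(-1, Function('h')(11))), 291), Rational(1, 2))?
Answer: Mul(Rational(1, 6), Pow(3963, Rational(1, 2))) ≈ 10.492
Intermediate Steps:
Function('h')(Y) = Rational(-37, 12) (Function('h')(Y) = Add(-4, Mul(11, Pow(12, -1))) = Add(-4, Mul(11, Rational(1, 12))) = Add(-4, Rational(11, 12)) = Rational(-37, 12))
Pow(Add(Add(-184, Mul(-1, Function('h')(11))), 291), Rational(1, 2)) = Pow(Add(Add(-184, Mul(-1, Rational(-37, 12))), 291), Rational(1, 2)) = Pow(Add(Add(-184, Rational(37, 12)), 291), Rational(1, 2)) = Pow(Add(Rational(-2171, 12), 291), Rational(1, 2)) = Pow(Rational(1321, 12), Rational(1, 2)) = Mul(Rational(1, 6), Pow(3963, Rational(1, 2)))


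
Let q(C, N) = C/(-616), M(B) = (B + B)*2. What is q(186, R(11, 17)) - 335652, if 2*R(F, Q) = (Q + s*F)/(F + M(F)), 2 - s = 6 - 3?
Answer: -103380909/308 ≈ -3.3565e+5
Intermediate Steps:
s = -1 (s = 2 - (6 - 3) = 2 - 1*3 = 2 - 3 = -1)
M(B) = 4*B (M(B) = (2*B)*2 = 4*B)
R(F, Q) = (Q - F)/(10*F) (R(F, Q) = ((Q - F)/(F + 4*F))/2 = ((Q - F)/((5*F)))/2 = ((Q - F)*(1/(5*F)))/2 = ((Q - F)/(5*F))/2 = (Q - F)/(10*F))
q(C, N) = -C/616 (q(C, N) = C*(-1/616) = -C/616)
q(186, R(11, 17)) - 335652 = -1/616*186 - 335652 = -93/308 - 335652 = -103380909/308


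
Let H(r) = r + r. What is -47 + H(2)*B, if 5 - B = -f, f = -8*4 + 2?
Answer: -147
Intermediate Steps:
f = -30 (f = -4*8 + 2 = -32 + 2 = -30)
B = -25 (B = 5 - (-1)*(-30) = 5 - 1*30 = 5 - 30 = -25)
H(r) = 2*r
-47 + H(2)*B = -47 + (2*2)*(-25) = -47 + 4*(-25) = -47 - 100 = -147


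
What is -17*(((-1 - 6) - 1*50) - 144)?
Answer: 3417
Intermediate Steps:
-17*(((-1 - 6) - 1*50) - 144) = -17*((-7 - 50) - 144) = -17*(-57 - 144) = -17*(-201) = 3417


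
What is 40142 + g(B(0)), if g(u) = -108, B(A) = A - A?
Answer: 40034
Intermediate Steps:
B(A) = 0
40142 + g(B(0)) = 40142 - 108 = 40034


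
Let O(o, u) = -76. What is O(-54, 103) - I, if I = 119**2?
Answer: -14237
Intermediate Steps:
I = 14161
O(-54, 103) - I = -76 - 1*14161 = -76 - 14161 = -14237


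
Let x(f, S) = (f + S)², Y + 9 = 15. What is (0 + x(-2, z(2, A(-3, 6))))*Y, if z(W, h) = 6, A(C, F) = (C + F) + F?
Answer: 96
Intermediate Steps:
A(C, F) = C + 2*F
Y = 6 (Y = -9 + 15 = 6)
x(f, S) = (S + f)²
(0 + x(-2, z(2, A(-3, 6))))*Y = (0 + (6 - 2)²)*6 = (0 + 4²)*6 = (0 + 16)*6 = 16*6 = 96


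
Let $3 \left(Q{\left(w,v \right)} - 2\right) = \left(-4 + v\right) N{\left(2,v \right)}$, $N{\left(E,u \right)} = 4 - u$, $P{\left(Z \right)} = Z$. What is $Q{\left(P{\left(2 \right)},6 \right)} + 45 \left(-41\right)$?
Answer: $- \frac{5533}{3} \approx -1844.3$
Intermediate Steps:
$Q{\left(w,v \right)} = 2 + \frac{\left(-4 + v\right) \left(4 - v\right)}{3}$
$Q{\left(P{\left(2 \right)},6 \right)} + 45 \left(-41\right) = \left(- \frac{10}{3} - \frac{6^{2}}{3} + \frac{8}{3} \cdot 6\right) + 45 \left(-41\right) = \left(- \frac{10}{3} - 12 + 16\right) - 1845 = \frac{2}{3} - 1845 = - \frac{5533}{3}$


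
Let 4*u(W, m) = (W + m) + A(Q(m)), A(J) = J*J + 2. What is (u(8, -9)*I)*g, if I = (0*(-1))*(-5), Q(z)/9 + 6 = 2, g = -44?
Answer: 0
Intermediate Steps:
Q(z) = -36 (Q(z) = -54 + 9*2 = -54 + 18 = -36)
A(J) = 2 + J² (A(J) = J² + 2 = 2 + J²)
u(W, m) = 649/2 + W/4 + m/4 (u(W, m) = ((W + m) + (2 + (-36)²))/4 = ((W + m) + (2 + 1296))/4 = ((W + m) + 1298)/4 = (1298 + W + m)/4 = 649/2 + W/4 + m/4)
I = 0 (I = 0*(-5) = 0)
(u(8, -9)*I)*g = ((649/2 + (¼)*8 + (¼)*(-9))*0)*(-44) = ((649/2 + 2 - 9/4)*0)*(-44) = ((1297/4)*0)*(-44) = 0*(-44) = 0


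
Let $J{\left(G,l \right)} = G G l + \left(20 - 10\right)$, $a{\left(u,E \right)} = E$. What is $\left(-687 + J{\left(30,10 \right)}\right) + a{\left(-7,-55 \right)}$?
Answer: $8268$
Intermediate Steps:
$J{\left(G,l \right)} = 10 + l G^{2}$ ($J{\left(G,l \right)} = G^{2} l + 10 = l G^{2} + 10 = 10 + l G^{2}$)
$\left(-687 + J{\left(30,10 \right)}\right) + a{\left(-7,-55 \right)} = \left(-687 + \left(10 + 10 \cdot 30^{2}\right)\right) - 55 = \left(-687 + \left(10 + 10 \cdot 900\right)\right) - 55 = \left(-687 + \left(10 + 9000\right)\right) - 55 = \left(-687 + 9010\right) - 55 = 8323 - 55 = 8268$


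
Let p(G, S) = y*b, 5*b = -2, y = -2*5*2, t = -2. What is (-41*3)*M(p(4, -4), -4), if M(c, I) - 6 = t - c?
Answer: 492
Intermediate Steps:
y = -20 (y = -10*2 = -20)
b = -2/5 (b = (1/5)*(-2) = -2/5 ≈ -0.40000)
p(G, S) = 8 (p(G, S) = -20*(-2/5) = 8)
M(c, I) = 4 - c (M(c, I) = 6 + (-2 - c) = 4 - c)
(-41*3)*M(p(4, -4), -4) = (-41*3)*(4 - 1*8) = -123*(4 - 8) = -123*(-4) = 492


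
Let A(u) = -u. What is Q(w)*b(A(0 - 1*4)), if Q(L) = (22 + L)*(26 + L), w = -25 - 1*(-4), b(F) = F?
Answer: 20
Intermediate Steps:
w = -21 (w = -25 + 4 = -21)
Q(w)*b(A(0 - 1*4)) = (572 + (-21)**2 + 48*(-21))*(-(0 - 1*4)) = (572 + 441 - 1008)*(-(0 - 4)) = 5*(-1*(-4)) = 5*4 = 20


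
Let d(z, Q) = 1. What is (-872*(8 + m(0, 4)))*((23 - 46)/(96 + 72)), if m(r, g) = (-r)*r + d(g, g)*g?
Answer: 10028/7 ≈ 1432.6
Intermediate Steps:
m(r, g) = g - r**2 (m(r, g) = (-r)*r + 1*g = -r**2 + g = g - r**2)
(-872*(8 + m(0, 4)))*((23 - 46)/(96 + 72)) = (-872*(8 + (4 - 1*0**2)))*((23 - 46)/(96 + 72)) = (-872*(8 + (4 - 1*0)))*(-23/168) = (-872*(8 + (4 + 0)))*(-23*1/168) = -872*(8 + 4)*(-23/168) = -872*12*(-23/168) = -109*96*(-23/168) = -10464*(-23/168) = 10028/7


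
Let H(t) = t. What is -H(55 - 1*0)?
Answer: -55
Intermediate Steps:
-H(55 - 1*0) = -(55 - 1*0) = -(55 + 0) = -1*55 = -55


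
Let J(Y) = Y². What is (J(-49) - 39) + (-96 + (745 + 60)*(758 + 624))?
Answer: 1114776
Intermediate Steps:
(J(-49) - 39) + (-96 + (745 + 60)*(758 + 624)) = ((-49)² - 39) + (-96 + (745 + 60)*(758 + 624)) = (2401 - 39) + (-96 + 805*1382) = 2362 + (-96 + 1112510) = 2362 + 1112414 = 1114776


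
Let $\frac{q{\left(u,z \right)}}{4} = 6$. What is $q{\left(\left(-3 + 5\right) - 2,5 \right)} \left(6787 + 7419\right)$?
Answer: $340944$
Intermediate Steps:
$q{\left(u,z \right)} = 24$ ($q{\left(u,z \right)} = 4 \cdot 6 = 24$)
$q{\left(\left(-3 + 5\right) - 2,5 \right)} \left(6787 + 7419\right) = 24 \left(6787 + 7419\right) = 24 \cdot 14206 = 340944$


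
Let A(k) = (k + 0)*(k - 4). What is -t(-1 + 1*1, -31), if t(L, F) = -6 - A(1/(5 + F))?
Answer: 4161/676 ≈ 6.1553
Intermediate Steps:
A(k) = k*(-4 + k)
t(L, F) = -6 - (-4 + 1/(5 + F))/(5 + F)
-t(-1 + 1*1, -31) = -(19 - 6*(5 - 31)² + 4*(-31))/(5 - 31)² = -(19 - 6*(-26)² - 124)/(-26)² = -(19 - 6*676 - 124)/676 = -(19 - 4056 - 124)/676 = -(-4161)/676 = -1*(-4161/676) = 4161/676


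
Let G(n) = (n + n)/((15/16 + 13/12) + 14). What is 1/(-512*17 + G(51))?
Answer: -769/6688480 ≈ -0.00011497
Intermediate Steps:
G(n) = 96*n/769 (G(n) = (2*n)/((15*(1/16) + 13*(1/12)) + 14) = (2*n)/((15/16 + 13/12) + 14) = (2*n)/(97/48 + 14) = (2*n)/(769/48) = (2*n)*(48/769) = 96*n/769)
1/(-512*17 + G(51)) = 1/(-512*17 + (96/769)*51) = 1/(-8704 + 4896/769) = 1/(-6688480/769) = -769/6688480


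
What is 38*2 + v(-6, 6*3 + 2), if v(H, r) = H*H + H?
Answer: 106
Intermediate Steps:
v(H, r) = H + H² (v(H, r) = H² + H = H + H²)
38*2 + v(-6, 6*3 + 2) = 38*2 - 6*(1 - 6) = 76 - 6*(-5) = 76 + 30 = 106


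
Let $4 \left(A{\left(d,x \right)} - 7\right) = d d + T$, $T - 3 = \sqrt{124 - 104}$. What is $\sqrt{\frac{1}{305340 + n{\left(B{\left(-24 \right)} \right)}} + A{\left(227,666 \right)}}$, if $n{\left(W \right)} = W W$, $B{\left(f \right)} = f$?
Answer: $\frac{\sqrt{301576370534439 + 11698074882 \sqrt{5}}}{152958} \approx 113.54$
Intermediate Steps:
$T = 3 + 2 \sqrt{5}$ ($T = 3 + \sqrt{124 - 104} = 3 + \sqrt{20} = 3 + 2 \sqrt{5} \approx 7.4721$)
$n{\left(W \right)} = W^{2}$
$A{\left(d,x \right)} = \frac{31}{4} + \frac{\sqrt{5}}{2} + \frac{d^{2}}{4}$ ($A{\left(d,x \right)} = 7 + \frac{d d + \left(3 + 2 \sqrt{5}\right)}{4} = 7 + \frac{d^{2} + \left(3 + 2 \sqrt{5}\right)}{4} = 7 + \frac{3 + d^{2} + 2 \sqrt{5}}{4} = 7 + \left(\frac{3}{4} + \frac{\sqrt{5}}{2} + \frac{d^{2}}{4}\right) = \frac{31}{4} + \frac{\sqrt{5}}{2} + \frac{d^{2}}{4}$)
$\sqrt{\frac{1}{305340 + n{\left(B{\left(-24 \right)} \right)}} + A{\left(227,666 \right)}} = \sqrt{\frac{1}{305340 + \left(-24\right)^{2}} + \left(\frac{31}{4} + \frac{\sqrt{5}}{2} + \frac{227^{2}}{4}\right)} = \sqrt{\frac{1}{305340 + 576} + \left(\frac{31}{4} + \frac{\sqrt{5}}{2} + \frac{1}{4} \cdot 51529\right)} = \sqrt{\frac{1}{305916} + \left(\frac{31}{4} + \frac{\sqrt{5}}{2} + \frac{51529}{4}\right)} = \sqrt{\frac{1}{305916} + \left(12890 + \frac{\sqrt{5}}{2}\right)} = \sqrt{\frac{3943257241}{305916} + \frac{\sqrt{5}}{2}}$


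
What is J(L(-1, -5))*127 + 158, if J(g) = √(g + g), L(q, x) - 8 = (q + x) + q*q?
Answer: 158 + 127*√6 ≈ 469.08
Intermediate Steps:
L(q, x) = 8 + q + x + q² (L(q, x) = 8 + ((q + x) + q*q) = 8 + ((q + x) + q²) = 8 + (q + x + q²) = 8 + q + x + q²)
J(g) = √2*√g (J(g) = √(2*g) = √2*√g)
J(L(-1, -5))*127 + 158 = (√2*√(8 - 1 - 5 + (-1)²))*127 + 158 = (√2*√(8 - 1 - 5 + 1))*127 + 158 = (√2*√3)*127 + 158 = √6*127 + 158 = 127*√6 + 158 = 158 + 127*√6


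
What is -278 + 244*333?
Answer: 80974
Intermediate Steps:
-278 + 244*333 = -278 + 81252 = 80974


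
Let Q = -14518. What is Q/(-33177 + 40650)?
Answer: -14518/7473 ≈ -1.9427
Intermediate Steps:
Q/(-33177 + 40650) = -14518/(-33177 + 40650) = -14518/7473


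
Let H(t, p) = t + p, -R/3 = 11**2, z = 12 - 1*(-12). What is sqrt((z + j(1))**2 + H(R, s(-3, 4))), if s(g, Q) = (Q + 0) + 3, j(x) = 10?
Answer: 20*sqrt(2) ≈ 28.284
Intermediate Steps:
s(g, Q) = 3 + Q (s(g, Q) = Q + 3 = 3 + Q)
z = 24 (z = 12 + 12 = 24)
R = -363 (R = -3*11**2 = -3*121 = -363)
H(t, p) = p + t
sqrt((z + j(1))**2 + H(R, s(-3, 4))) = sqrt((24 + 10)**2 + ((3 + 4) - 363)) = sqrt(34**2 + (7 - 363)) = sqrt(1156 - 356) = sqrt(800) = 20*sqrt(2)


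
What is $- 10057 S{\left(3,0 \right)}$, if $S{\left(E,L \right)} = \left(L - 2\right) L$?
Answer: $0$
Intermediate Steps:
$S{\left(E,L \right)} = L \left(-2 + L\right)$ ($S{\left(E,L \right)} = \left(-2 + L\right) L = L \left(-2 + L\right)$)
$- 10057 S{\left(3,0 \right)} = - 10057 \cdot 0 \left(-2 + 0\right) = - 10057 \cdot 0 \left(-2\right) = \left(-10057\right) 0 = 0$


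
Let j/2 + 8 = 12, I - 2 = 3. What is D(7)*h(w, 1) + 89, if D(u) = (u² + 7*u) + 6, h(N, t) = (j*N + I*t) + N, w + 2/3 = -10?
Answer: -9375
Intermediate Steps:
I = 5 (I = 2 + 3 = 5)
w = -32/3 (w = -⅔ - 10 = -32/3 ≈ -10.667)
j = 8 (j = -16 + 2*12 = -16 + 24 = 8)
h(N, t) = 5*t + 9*N (h(N, t) = (8*N + 5*t) + N = (5*t + 8*N) + N = 5*t + 9*N)
D(u) = 6 + u² + 7*u
D(7)*h(w, 1) + 89 = (6 + 7² + 7*7)*(5*1 + 9*(-32/3)) + 89 = (6 + 49 + 49)*(5 - 96) + 89 = 104*(-91) + 89 = -9464 + 89 = -9375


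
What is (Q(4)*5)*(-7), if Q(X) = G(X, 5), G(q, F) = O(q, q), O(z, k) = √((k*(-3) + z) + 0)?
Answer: -70*I*√2 ≈ -98.995*I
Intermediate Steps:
O(z, k) = √(z - 3*k) (O(z, k) = √((-3*k + z) + 0) = √((z - 3*k) + 0) = √(z - 3*k))
G(q, F) = √2*√(-q) (G(q, F) = √(q - 3*q) = √(-2*q) = √2*√(-q))
Q(X) = √2*√(-X)
(Q(4)*5)*(-7) = ((√2*√(-1*4))*5)*(-7) = ((√2*√(-4))*5)*(-7) = ((√2*(2*I))*5)*(-7) = ((2*I*√2)*5)*(-7) = (10*I*√2)*(-7) = -70*I*√2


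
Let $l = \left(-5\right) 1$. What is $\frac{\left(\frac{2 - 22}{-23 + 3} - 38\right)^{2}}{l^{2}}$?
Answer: $\frac{1369}{25} \approx 54.76$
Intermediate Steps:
$l = -5$
$\frac{\left(\frac{2 - 22}{-23 + 3} - 38\right)^{2}}{l^{2}} = \frac{\left(\frac{2 - 22}{-23 + 3} - 38\right)^{2}}{\left(-5\right)^{2}} = \frac{\left(- \frac{20}{-20} - 38\right)^{2}}{25} = \left(\left(-20\right) \left(- \frac{1}{20}\right) - 38\right)^{2} \cdot \frac{1}{25} = \left(1 - 38\right)^{2} \cdot \frac{1}{25} = \left(-37\right)^{2} \cdot \frac{1}{25} = 1369 \cdot \frac{1}{25} = \frac{1369}{25}$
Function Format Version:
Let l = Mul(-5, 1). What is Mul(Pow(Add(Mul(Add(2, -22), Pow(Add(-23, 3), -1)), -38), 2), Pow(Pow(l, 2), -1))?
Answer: Rational(1369, 25) ≈ 54.760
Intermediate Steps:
l = -5
Mul(Pow(Add(Mul(Add(2, -22), Pow(Add(-23, 3), -1)), -38), 2), Pow(Pow(l, 2), -1)) = Mul(Pow(Add(Mul(Add(2, -22), Pow(Add(-23, 3), -1)), -38), 2), Pow(Pow(-5, 2), -1)) = Mul(Pow(Add(Mul(-20, Pow(-20, -1)), -38), 2), Pow(25, -1)) = Mul(Pow(Add(Mul(-20, Rational(-1, 20)), -38), 2), Rational(1, 25)) = Mul(Pow(Add(1, -38), 2), Rational(1, 25)) = Mul(Pow(-37, 2), Rational(1, 25)) = Mul(1369, Rational(1, 25)) = Rational(1369, 25)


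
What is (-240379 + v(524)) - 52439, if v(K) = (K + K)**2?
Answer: 805486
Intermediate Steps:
v(K) = 4*K**2 (v(K) = (2*K)**2 = 4*K**2)
(-240379 + v(524)) - 52439 = (-240379 + 4*524**2) - 52439 = (-240379 + 4*274576) - 52439 = (-240379 + 1098304) - 52439 = 857925 - 52439 = 805486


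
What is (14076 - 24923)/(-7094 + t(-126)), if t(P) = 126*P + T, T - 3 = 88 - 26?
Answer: 10847/22905 ≈ 0.47356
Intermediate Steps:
T = 65 (T = 3 + (88 - 26) = 3 + 62 = 65)
t(P) = 65 + 126*P (t(P) = 126*P + 65 = 65 + 126*P)
(14076 - 24923)/(-7094 + t(-126)) = (14076 - 24923)/(-7094 + (65 + 126*(-126))) = -10847/(-7094 + (65 - 15876)) = -10847/(-7094 - 15811) = -10847/(-22905) = -10847*(-1/22905) = 10847/22905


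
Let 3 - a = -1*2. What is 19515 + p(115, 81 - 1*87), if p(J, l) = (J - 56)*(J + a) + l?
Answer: 26589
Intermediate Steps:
a = 5 (a = 3 - (-1)*2 = 3 - 1*(-2) = 3 + 2 = 5)
p(J, l) = l + (-56 + J)*(5 + J) (p(J, l) = (J - 56)*(J + 5) + l = (-56 + J)*(5 + J) + l = l + (-56 + J)*(5 + J))
19515 + p(115, 81 - 1*87) = 19515 + (-280 + (81 - 1*87) + 115² - 51*115) = 19515 + (-280 + (81 - 87) + 13225 - 5865) = 19515 + (-280 - 6 + 13225 - 5865) = 19515 + 7074 = 26589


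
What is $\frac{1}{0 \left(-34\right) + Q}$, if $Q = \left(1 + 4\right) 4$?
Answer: $\frac{1}{20} \approx 0.05$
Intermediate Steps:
$Q = 20$ ($Q = 5 \cdot 4 = 20$)
$\frac{1}{0 \left(-34\right) + Q} = \frac{1}{0 \left(-34\right) + 20} = \frac{1}{0 + 20} = \frac{1}{20}$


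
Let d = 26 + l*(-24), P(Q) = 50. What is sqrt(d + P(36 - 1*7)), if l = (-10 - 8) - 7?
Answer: 26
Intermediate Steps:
l = -25 (l = -18 - 7 = -25)
d = 626 (d = 26 - 25*(-24) = 26 + 600 = 626)
sqrt(d + P(36 - 1*7)) = sqrt(626 + 50) = sqrt(676) = 26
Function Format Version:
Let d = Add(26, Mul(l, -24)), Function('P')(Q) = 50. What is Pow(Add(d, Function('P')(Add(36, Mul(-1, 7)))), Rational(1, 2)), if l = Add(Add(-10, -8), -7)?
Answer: 26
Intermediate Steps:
l = -25 (l = Add(-18, -7) = -25)
d = 626 (d = Add(26, Mul(-25, -24)) = Add(26, 600) = 626)
Pow(Add(d, Function('P')(Add(36, Mul(-1, 7)))), Rational(1, 2)) = Pow(Add(626, 50), Rational(1, 2)) = Pow(676, Rational(1, 2)) = 26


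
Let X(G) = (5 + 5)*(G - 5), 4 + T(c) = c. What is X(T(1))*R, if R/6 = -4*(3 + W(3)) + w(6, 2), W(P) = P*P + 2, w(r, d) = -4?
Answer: 28800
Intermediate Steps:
W(P) = 2 + P**2 (W(P) = P**2 + 2 = 2 + P**2)
T(c) = -4 + c
X(G) = -50 + 10*G (X(G) = 10*(-5 + G) = -50 + 10*G)
R = -360 (R = 6*(-4*(3 + (2 + 3**2)) - 4) = 6*(-4*(3 + (2 + 9)) - 4) = 6*(-4*(3 + 11) - 4) = 6*(-4*14 - 4) = 6*(-56 - 4) = 6*(-60) = -360)
X(T(1))*R = (-50 + 10*(-4 + 1))*(-360) = (-50 + 10*(-3))*(-360) = (-50 - 30)*(-360) = -80*(-360) = 28800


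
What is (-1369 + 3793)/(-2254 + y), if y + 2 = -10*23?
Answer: -1212/1243 ≈ -0.97506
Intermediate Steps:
y = -232 (y = -2 - 10*23 = -2 - 230 = -232)
(-1369 + 3793)/(-2254 + y) = (-1369 + 3793)/(-2254 - 232) = 2424/(-2486) = 2424*(-1/2486) = -1212/1243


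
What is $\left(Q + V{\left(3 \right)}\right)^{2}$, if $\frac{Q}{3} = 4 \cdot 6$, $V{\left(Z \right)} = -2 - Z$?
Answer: $4489$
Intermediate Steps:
$Q = 72$ ($Q = 3 \cdot 4 \cdot 6 = 3 \cdot 24 = 72$)
$\left(Q + V{\left(3 \right)}\right)^{2} = \left(72 - 5\right)^{2} = 67^{2} = 4489$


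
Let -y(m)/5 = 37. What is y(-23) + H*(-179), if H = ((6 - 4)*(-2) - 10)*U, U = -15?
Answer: -37775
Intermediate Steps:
y(m) = -185 (y(m) = -5*37 = -185)
H = 210 (H = ((6 - 4)*(-2) - 10)*(-15) = (2*(-2) - 10)*(-15) = (-4 - 10)*(-15) = -14*(-15) = 210)
y(-23) + H*(-179) = -185 + 210*(-179) = -185 - 37590 = -37775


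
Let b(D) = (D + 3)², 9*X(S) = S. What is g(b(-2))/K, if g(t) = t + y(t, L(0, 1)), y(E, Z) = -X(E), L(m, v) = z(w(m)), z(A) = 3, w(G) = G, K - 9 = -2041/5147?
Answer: 20588/199269 ≈ 0.10332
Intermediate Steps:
X(S) = S/9
b(D) = (3 + D)²
K = 44282/5147 (K = 9 - 2041/5147 = 44282/5147 ≈ 8.6035)
L(m, v) = 3
y(E, Z) = -E/9
g(t) = 8*t/9 (g(t) = t - t/9 = 8*t/9)
g(b(-2))/K = (8*(3 - 2)²/9)/(44282/5147) = ((8/9)*1²)*(5147/44282) = ((8/9)*1)*(5147/44282) = (8/9)*(5147/44282) = 20588/199269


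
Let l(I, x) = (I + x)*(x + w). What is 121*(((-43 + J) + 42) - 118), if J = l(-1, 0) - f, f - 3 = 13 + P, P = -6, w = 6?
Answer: -16335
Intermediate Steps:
l(I, x) = (6 + x)*(I + x) (l(I, x) = (I + x)*(x + 6) = (I + x)*(6 + x) = (6 + x)*(I + x))
f = 10 (f = 3 + (13 - 6) = 3 + 7 = 10)
J = -16 (J = (0² + 6*(-1) + 6*0 - 1*0) - 1*10 = (0 - 6 + 0 + 0) - 10 = -6 - 10 = -16)
121*(((-43 + J) + 42) - 118) = 121*(((-43 - 16) + 42) - 118) = 121*((-59 + 42) - 118) = 121*(-17 - 118) = 121*(-135) = -16335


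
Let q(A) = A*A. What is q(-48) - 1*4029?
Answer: -1725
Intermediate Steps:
q(A) = A²
q(-48) - 1*4029 = (-48)² - 1*4029 = 2304 - 4029 = -1725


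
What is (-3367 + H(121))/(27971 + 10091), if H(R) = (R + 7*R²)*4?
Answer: 407065/38062 ≈ 10.695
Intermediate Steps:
H(R) = 4*R + 28*R²
(-3367 + H(121))/(27971 + 10091) = (-3367 + 4*121*(1 + 7*121))/(27971 + 10091) = (-3367 + 4*121*(1 + 847))/38062 = (-3367 + 4*121*848)*(1/38062) = (-3367 + 410432)*(1/38062) = 407065*(1/38062) = 407065/38062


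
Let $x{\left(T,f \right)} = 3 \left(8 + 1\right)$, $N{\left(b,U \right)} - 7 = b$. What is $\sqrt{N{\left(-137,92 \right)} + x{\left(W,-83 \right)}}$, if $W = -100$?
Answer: $i \sqrt{103} \approx 10.149 i$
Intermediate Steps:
$N{\left(b,U \right)} = 7 + b$
$x{\left(T,f \right)} = 27$ ($x{\left(T,f \right)} = 3 \cdot 9 = 27$)
$\sqrt{N{\left(-137,92 \right)} + x{\left(W,-83 \right)}} = \sqrt{\left(7 - 137\right) + 27} = \sqrt{-130 + 27} = \sqrt{-103} = i \sqrt{103}$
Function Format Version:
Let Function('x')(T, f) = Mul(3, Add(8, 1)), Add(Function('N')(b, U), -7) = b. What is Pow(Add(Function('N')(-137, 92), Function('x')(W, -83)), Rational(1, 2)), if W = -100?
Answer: Mul(I, Pow(103, Rational(1, 2))) ≈ Mul(10.149, I)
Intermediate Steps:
Function('N')(b, U) = Add(7, b)
Function('x')(T, f) = 27 (Function('x')(T, f) = Mul(3, 9) = 27)
Pow(Add(Function('N')(-137, 92), Function('x')(W, -83)), Rational(1, 2)) = Pow(Add(Add(7, -137), 27), Rational(1, 2)) = Pow(Add(-130, 27), Rational(1, 2)) = Pow(-103, Rational(1, 2)) = Mul(I, Pow(103, Rational(1, 2)))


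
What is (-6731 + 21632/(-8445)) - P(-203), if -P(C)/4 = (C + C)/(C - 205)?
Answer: -966132314/143565 ≈ -6729.6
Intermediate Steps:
P(C) = -8*C/(-205 + C) (P(C) = -4*(C + C)/(C - 205) = -4*2*C/(-205 + C) = -8*C/(-205 + C))
(-6731 + 21632/(-8445)) - P(-203) = (-6731 + 21632/(-8445)) - (-8)*(-203)/(-205 - 203) = (-6731 + 21632*(-1/8445)) - (-8)*(-203)/(-408) = (-6731 - 21632/8445) - (-8)*(-203)*(-1)/408 = -56864927/8445 - 1*(-203/51) = -56864927/8445 + 203/51 = -966132314/143565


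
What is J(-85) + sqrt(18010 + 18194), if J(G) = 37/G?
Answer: -37/85 + 2*sqrt(9051) ≈ 189.84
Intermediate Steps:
J(-85) + sqrt(18010 + 18194) = 37/(-85) + sqrt(18010 + 18194) = 37*(-1/85) + sqrt(36204) = -37/85 + 2*sqrt(9051)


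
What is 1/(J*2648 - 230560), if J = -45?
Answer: -1/349720 ≈ -2.8594e-6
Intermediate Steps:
1/(J*2648 - 230560) = 1/(-45*2648 - 230560) = 1/(-119160 - 230560) = 1/(-349720) = -1/349720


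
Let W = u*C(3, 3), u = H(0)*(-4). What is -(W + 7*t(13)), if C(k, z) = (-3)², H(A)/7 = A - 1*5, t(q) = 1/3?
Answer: -3787/3 ≈ -1262.3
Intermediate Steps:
t(q) = ⅓
H(A) = -35 + 7*A (H(A) = 7*(A - 1*5) = 7*(A - 5) = 7*(-5 + A) = -35 + 7*A)
u = 140 (u = (-35 + 7*0)*(-4) = (-35 + 0)*(-4) = -35*(-4) = 140)
C(k, z) = 9
W = 1260 (W = 140*9 = 1260)
-(W + 7*t(13)) = -(1260 + 7*(⅓)) = -(1260 + 7/3) = -1*3787/3 = -3787/3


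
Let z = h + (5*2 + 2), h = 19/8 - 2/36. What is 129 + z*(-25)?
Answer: -16487/72 ≈ -228.99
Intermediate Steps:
h = 167/72 (h = 19*(⅛) - 2*1/36 = 19/8 - 1/18 = 167/72 ≈ 2.3194)
z = 1031/72 (z = 167/72 + (5*2 + 2) = 167/72 + (10 + 2) = 167/72 + 12 = 1031/72 ≈ 14.319)
129 + z*(-25) = 129 + (1031/72)*(-25) = 129 - 25775/72 = -16487/72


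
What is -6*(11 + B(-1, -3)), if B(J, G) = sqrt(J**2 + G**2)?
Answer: -66 - 6*sqrt(10) ≈ -84.974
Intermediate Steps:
B(J, G) = sqrt(G**2 + J**2)
-6*(11 + B(-1, -3)) = -6*(11 + sqrt((-3)**2 + (-1)**2)) = -6*(11 + sqrt(9 + 1)) = -6*(11 + sqrt(10)) = -66 - 6*sqrt(10)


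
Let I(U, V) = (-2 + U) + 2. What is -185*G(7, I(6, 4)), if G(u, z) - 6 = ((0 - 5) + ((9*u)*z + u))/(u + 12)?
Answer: -4810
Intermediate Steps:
I(U, V) = U
G(u, z) = 6 + (-5 + u + 9*u*z)/(12 + u) (G(u, z) = 6 + ((0 - 5) + ((9*u)*z + u))/(u + 12) = 6 + (-5 + (9*u*z + u))/(12 + u) = 6 + (-5 + (u + 9*u*z))/(12 + u) = 6 + (-5 + u + 9*u*z)/(12 + u))
-185*G(7, I(6, 4)) = -185*(67 + 7*7 + 9*7*6)/(12 + 7) = -185*(67 + 49 + 378)/19 = -185*494/19 = -185*26 = -4810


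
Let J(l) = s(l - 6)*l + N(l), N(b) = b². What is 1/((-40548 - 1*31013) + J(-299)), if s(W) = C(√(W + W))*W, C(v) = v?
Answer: 1784/507340036085 - 18239*I*√610/1014680072170 ≈ 3.5164e-9 - 4.4395e-7*I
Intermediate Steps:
s(W) = √2*W^(3/2) (s(W) = √(W + W)*W = √(2*W)*W = (√2*√W)*W = √2*W^(3/2))
J(l) = l² + l*√2*(-6 + l)^(3/2) (J(l) = (√2*(l - 6)^(3/2))*l + l² = (√2*(-6 + l)^(3/2))*l + l² = l*√2*(-6 + l)^(3/2) + l² = l² + l*√2*(-6 + l)^(3/2))
1/((-40548 - 1*31013) + J(-299)) = 1/((-40548 - 1*31013) - 299*(-299 + √2*(-6 - 299)^(3/2))) = 1/((-40548 - 31013) - 299*(-299 + √2*(-305)^(3/2))) = 1/(-71561 - 299*(-299 + √2*(-305*I*√305))) = 1/(-71561 - 299*(-299 - 305*I*√610)) = 1/(-71561 + (89401 + 91195*I*√610)) = 1/(17840 + 91195*I*√610)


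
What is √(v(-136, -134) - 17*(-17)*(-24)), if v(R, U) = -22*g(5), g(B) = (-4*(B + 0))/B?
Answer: 8*I*√107 ≈ 82.753*I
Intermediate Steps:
g(B) = -4 (g(B) = (-4*B)/B = -4)
v(R, U) = 88 (v(R, U) = -22*(-4) = 88)
√(v(-136, -134) - 17*(-17)*(-24)) = √(88 - 17*(-17)*(-24)) = √(88 + 289*(-24)) = √(88 - 6936) = √(-6848) = 8*I*√107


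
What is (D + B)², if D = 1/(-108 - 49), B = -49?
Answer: 59197636/24649 ≈ 2401.6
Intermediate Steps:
D = -1/157 (D = 1/(-157) = -1/157 ≈ -0.0063694)
(D + B)² = (-1/157 - 49)² = (-7694/157)² = 59197636/24649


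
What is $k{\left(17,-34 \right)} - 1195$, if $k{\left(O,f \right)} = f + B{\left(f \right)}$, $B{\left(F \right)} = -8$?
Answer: $-1237$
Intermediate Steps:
$k{\left(O,f \right)} = -8 + f$ ($k{\left(O,f \right)} = f - 8 = -8 + f$)
$k{\left(17,-34 \right)} - 1195 = \left(-8 - 34\right) - 1195 = -42 - 1195 = -1237$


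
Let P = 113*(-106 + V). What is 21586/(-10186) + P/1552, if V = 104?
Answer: -8950877/3952168 ≈ -2.2648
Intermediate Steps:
P = -226 (P = 113*(-106 + 104) = 113*(-2) = -226)
21586/(-10186) + P/1552 = 21586/(-10186) - 226/1552 = 21586*(-1/10186) - 226*1/1552 = -10793/5093 - 113/776 = -8950877/3952168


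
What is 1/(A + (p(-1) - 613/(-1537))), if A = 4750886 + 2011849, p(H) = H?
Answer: 1537/10394322771 ≈ 1.4787e-7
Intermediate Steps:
A = 6762735
1/(A + (p(-1) - 613/(-1537))) = 1/(6762735 + (-1 - 613/(-1537))) = 1/(6762735 + (-1 - 613*(-1/1537))) = 1/(6762735 + (-1 + 613/1537)) = 1/(6762735 - 924/1537) = 1/(10394322771/1537) = 1537/10394322771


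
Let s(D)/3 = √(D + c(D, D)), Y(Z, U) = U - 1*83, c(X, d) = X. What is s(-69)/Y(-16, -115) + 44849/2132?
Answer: 44849/2132 - I*√138/66 ≈ 21.036 - 0.17799*I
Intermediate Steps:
Y(Z, U) = -83 + U (Y(Z, U) = U - 83 = -83 + U)
s(D) = 3*√2*√D (s(D) = 3*√(D + D) = 3*√(2*D) = 3*(√2*√D) = 3*√2*√D)
s(-69)/Y(-16, -115) + 44849/2132 = (3*√2*√(-69))/(-83 - 115) + 44849/2132 = (3*√2*(I*√69))/(-198) + 44849*(1/2132) = (3*I*√138)*(-1/198) + 44849/2132 = -I*√138/66 + 44849/2132 = 44849/2132 - I*√138/66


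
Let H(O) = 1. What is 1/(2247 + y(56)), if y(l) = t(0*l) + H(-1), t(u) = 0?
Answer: 1/2248 ≈ 0.00044484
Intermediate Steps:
y(l) = 1 (y(l) = 0 + 1 = 1)
1/(2247 + y(56)) = 1/(2247 + 1) = 1/2248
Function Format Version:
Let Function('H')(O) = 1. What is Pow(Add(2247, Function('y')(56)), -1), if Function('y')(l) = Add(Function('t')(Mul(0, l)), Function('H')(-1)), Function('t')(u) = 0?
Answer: Rational(1, 2248) ≈ 0.00044484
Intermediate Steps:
Function('y')(l) = 1 (Function('y')(l) = Add(0, 1) = 1)
Pow(Add(2247, Function('y')(56)), -1) = Pow(Add(2247, 1), -1) = Pow(2248, -1) = Rational(1, 2248)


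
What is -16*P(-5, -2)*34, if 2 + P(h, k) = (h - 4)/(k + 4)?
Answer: 3536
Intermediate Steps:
P(h, k) = -2 + (-4 + h)/(4 + k) (P(h, k) = -2 + (h - 4)/(k + 4) = -2 + (-4 + h)/(4 + k))
-16*P(-5, -2)*34 = -16*(-12 - 5 - 2*(-2))/(4 - 2)*34 = -16*(-12 - 5 + 4)/2*34 = -8*(-13)*34 = -16*(-13/2)*34 = 104*34 = 3536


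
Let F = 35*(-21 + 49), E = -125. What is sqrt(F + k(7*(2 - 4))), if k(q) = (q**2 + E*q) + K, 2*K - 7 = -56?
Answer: sqrt(11606)/2 ≈ 53.866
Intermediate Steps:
K = -49/2 (K = 7/2 + (1/2)*(-56) = 7/2 - 28 = -49/2 ≈ -24.500)
k(q) = -49/2 + q**2 - 125*q (k(q) = (q**2 - 125*q) - 49/2 = -49/2 + q**2 - 125*q)
F = 980 (F = 35*28 = 980)
sqrt(F + k(7*(2 - 4))) = sqrt(980 + (-49/2 + (7*(2 - 4))**2 - 875*(2 - 4))) = sqrt(980 + (-49/2 + (7*(-2))**2 - 875*(-2))) = sqrt(980 + (-49/2 + (-14)**2 - 125*(-14))) = sqrt(980 + (-49/2 + 196 + 1750)) = sqrt(980 + 3843/2) = sqrt(5803/2) = sqrt(11606)/2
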